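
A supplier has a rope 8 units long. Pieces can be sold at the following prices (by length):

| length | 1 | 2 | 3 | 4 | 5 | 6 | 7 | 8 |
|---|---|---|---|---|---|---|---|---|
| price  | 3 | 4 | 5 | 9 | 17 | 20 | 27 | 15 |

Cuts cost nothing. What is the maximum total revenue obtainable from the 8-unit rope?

30

Build v[k] bottom-up: v[k] = max over allowed piece i of (p[i] + v[k−i]).
v[1] = 3
v[2] = max(3+3, 4+0) = 6
v[3] = max(3+6, 4+3, 5+0) = 9
v[4] = max(3+9, 4+6, 5+3, 9+0) = 12
v[5] = max(3+12, 4+9, 5+6, 9+3, 17+0) = 17
v[6] = max(3+17, 4+12, 5+9, 9+6, 17+3, 20+0) = 20
v[7] = max(3+20, 4+17, 5+12, …, 20+3, 27+0) = 27
v[8] = max(3+27, 4+20, 5+17, …, 27+3, 15+0) = 30
One optimal cutting: 7 + 1 → €27 + €3 = €30.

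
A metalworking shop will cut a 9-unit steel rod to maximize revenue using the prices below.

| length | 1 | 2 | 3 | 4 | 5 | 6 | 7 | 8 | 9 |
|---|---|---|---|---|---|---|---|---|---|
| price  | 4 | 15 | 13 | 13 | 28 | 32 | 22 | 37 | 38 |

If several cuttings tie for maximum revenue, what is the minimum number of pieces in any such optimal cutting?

5

Consider every possible first cut. r[k] is the best of p[i]+r[k−i] over all sellable i≤k.
r[1] = 4
r[2] = 15
r[3] = 19  (first piece 1, then r[2]=15)
r[4] = 30  (first piece 2, then r[2]=15)
r[5] = 34  (first piece 1, then r[4]=30)
r[6] = 45  (first piece 2, then r[4]=30)
r[7] = 49  (first piece 1, then r[6]=45)
r[8] = 60  (first piece 2, then r[6]=45)
r[9] = 64  (first piece 1, then r[8]=60)
Maximum revenue is $64.
Now minimize piece count subject to staying optimal: for each k, pieces[k] = 1 + min over i with p[i]+r[k−i]=r[k] of pieces[k−i].
pieces[6] = 3
pieces[7] = 4
pieces[8] = 4
pieces[9] = 5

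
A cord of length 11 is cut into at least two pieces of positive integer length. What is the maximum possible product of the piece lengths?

Define g[k] = max over 1≤i<k of i · max(k−i, g[k−i]); the inner max lets the remainder stay uncut if that's better.
g[2] = 1*max(1,0) = 1*1 = 1
g[3] = 1*max(2,1) = 1*2 = 2
g[4] = 2*max(2,1) = 2*2 = 4
g[5] = 2*max(3,2) = 2*3 = 6
g[6] = 3*max(3,2) = 3*3 = 9
g[7] = 2*max(5,6) = 2*6 = 12
g[8] = 2*max(6,9) = 2*9 = 18
g[9] = 3*max(6,9) = 3*9 = 27
g[10] = 2*max(8,18) = 2*18 = 36
g[11] = 2*max(9,27) = 2*27 = 54
One optimal split: 3 + 3 + 3 + 2; product 3*3*3*2 = 54.

54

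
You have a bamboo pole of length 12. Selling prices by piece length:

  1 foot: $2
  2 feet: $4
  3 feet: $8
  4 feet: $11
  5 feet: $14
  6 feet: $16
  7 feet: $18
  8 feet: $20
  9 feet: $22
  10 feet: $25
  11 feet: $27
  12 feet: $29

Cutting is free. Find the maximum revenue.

33

Consider every possible first cut. best[k] is the best of p[i]+best[k−i] over all sellable i≤k.
best[1] = 2
best[2] = 4  (first piece 1, then best[1]=2)
best[3] = 8
best[4] = 11
best[5] = 14
best[6] = 16  (first piece 1, then best[5]=14)
best[7] = 19  (first piece 3, then best[4]=11)
best[8] = 22  (first piece 3, then best[5]=14)
best[9] = 25  (first piece 4, then best[5]=14)
best[10] = 28  (first piece 5, then best[5]=14)
best[11] = 30  (first piece 1, then best[10]=28)
best[12] = 33  (first piece 3, then best[9]=25)
One optimal cutting: 5 + 4 + 3 → $14 + $11 + $8 = $33.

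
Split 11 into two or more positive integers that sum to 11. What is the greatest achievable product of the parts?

54

Let m[k] be the best product for length k (with at least one cut). For each first piece i, the rest contributes max(k−i, m[k−i]).
Small cases: m[2]=1, m[3]=2.
m[4] = 2*max(2,1) = 2*2 = 4
m[5] = 2*max(3,2) = 2*3 = 6
m[6] = 3*max(3,2) = 3*3 = 9
m[7] = 2*max(5,6) = 2*6 = 12
m[8] = 2*max(6,9) = 2*9 = 18
m[9] = 3*max(6,9) = 3*9 = 27
m[10] = 2*max(8,18) = 2*18 = 36
m[11] = 2*max(9,27) = 2*27 = 54
One optimal split: 3 + 3 + 3 + 2; product 3*3*3*2 = 54.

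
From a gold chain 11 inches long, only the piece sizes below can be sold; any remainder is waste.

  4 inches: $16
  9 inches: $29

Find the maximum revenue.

32

Consider every possible first cut. best[k] is the best of p[i]+best[k−i] over all sellable i≤k.
best[1] = 0
best[2] = 0
best[3] = 0
best[4] = 16
best[5] = 16
best[6] = 16
best[7] = 16
best[8] = 32  (first piece 4, then best[4]=16)
best[9] = max(16+16, 29+0) = 32
best[10] = max(16+16, 29+0) = 32
best[11] = max(16+16, 29+0) = 32
One optimal cutting: pieces 4 + 4 with 3 inches of scrap → $32.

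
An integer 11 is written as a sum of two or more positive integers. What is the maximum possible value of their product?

Define P[k] = max over 1≤i<k of i · max(k−i, P[k−i]); the inner max lets the remainder stay uncut if that's better.
P[2] = 1*max(1,0) = 1*1 = 1
P[3] = max(1*2, 2*1) = 2
P[4] = max(1*3, 2*2, 3*1) = 4
P[5] = max(1*4, 2*3, 3*2, 4*1) = 6
P[6] = max(1*6, 2*4, 3*3, 4*2, 5*1) = 9
P[7] = max(1*9, 2*6, 3*4, 4*3, 5*2, 6*1) = 12
P[8] = max(1*12, 2*9, 3*6, …, 6*2, 7*1) = 18
P[9] = max(1*18, 2*12, 3*9, …, 7*2, 8*1) = 27
P[10] = max(1*27, 2*18, 3*12, …, 8*2, 9*1) = 36
P[11] = max(1*36, 2*27, 3*18, …, 9*2, 10*1) = 54
One optimal split: 3 + 3 + 3 + 2; product 3*3*3*2 = 54.

54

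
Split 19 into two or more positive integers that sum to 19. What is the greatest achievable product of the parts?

972

Let f[k] be the best product for length k (with at least one cut). For each first piece i, the rest contributes max(k−i, f[k−i]).
Small cases: f[2]=1, f[3]=2, f[4]=4, f[5]=6, f[6]=9, f[7]=12, f[8]=18, f[9]=27, f[10]=36, f[11]=54, f[12]=81, f[13]=108, f[14]=162.
f[15] = 3*max(12,81) = 3*81 = 243
f[16] = 2*max(14,162) = 2*162 = 324
f[17] = 2*max(15,243) = 2*243 = 486
f[18] = 3*max(15,243) = 3*243 = 729
f[19] = 2*max(17,486) = 2*486 = 972
One optimal split: 3 + 3 + 3 + 3 + 3 + 2 + 2; product 3*3*3*3*3*2*2 = 972.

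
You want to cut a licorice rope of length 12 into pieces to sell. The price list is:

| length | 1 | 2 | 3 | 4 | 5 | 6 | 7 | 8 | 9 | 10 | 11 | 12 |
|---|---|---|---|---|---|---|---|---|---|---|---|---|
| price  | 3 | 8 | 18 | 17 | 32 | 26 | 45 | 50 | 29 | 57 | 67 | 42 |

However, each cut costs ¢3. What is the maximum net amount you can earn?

Build v[k] bottom-up: v[k] = max over allowed piece i of (p[i] + v[k−i]) − 3 per cut.
v[1] = 3
v[2] = max(3+3-3, 8+0) = 8
v[3] = max(3+8-3, 8+3-3, 18+0) = 18
v[4] = max(3+18-3, 8+8-3, 18+3-3, 17+0) = 18
v[5] = max(3+18-3, 8+18-3, 18+8-3, 17+3-3, 32+0) = 32
v[6] = max(3+32-3, 8+18-3, 18+18-3, 17+8-3, 32+3-3, 26+0) = 33
v[7] = max(3+33-3, 8+32-3, 18+18-3, …, 26+3-3, 45+0) = 45
v[8] = max(3+45-3, 8+33-3, 18+32-3, …, 45+3-3, 50+0) = 50
v[9] = max(3+50-3, 8+45-3, 18+33-3, …, 50+3-3, 29+0) = 50
v[10] = max(3+50-3, 8+50-3, 18+45-3, …, 29+3-3, 57+0) = 61
v[11] = max(3+61-3, 8+50-3, 18+50-3, …, 57+3-3, 67+0) = 67
v[12] = max(3+67-3, 8+61-3, 18+50-3, …, 67+3-3, 42+0) = 74
One optimal plan: pieces 7 + 5 (1 cut) → ¢77 − ¢3 = ¢74.

74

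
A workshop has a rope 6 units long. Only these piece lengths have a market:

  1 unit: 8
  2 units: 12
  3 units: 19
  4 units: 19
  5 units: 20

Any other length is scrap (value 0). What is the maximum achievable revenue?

Let f[k] be the best obtainable value from length k. For each k, try every first piece i and keep the best of price[i] + f[k−i].
f[1] = 8
f[2] = 16  (first piece 1, then f[1]=8)
f[3] = 24  (first piece 1, then f[2]=16)
f[4] = 32  (first piece 1, then f[3]=24)
f[5] = 40  (first piece 1, then f[4]=32)
f[6] = 48  (first piece 1, then f[5]=40)
One optimal cutting: 1 + 1 + 1 + 1 + 1 + 1 → 48.

48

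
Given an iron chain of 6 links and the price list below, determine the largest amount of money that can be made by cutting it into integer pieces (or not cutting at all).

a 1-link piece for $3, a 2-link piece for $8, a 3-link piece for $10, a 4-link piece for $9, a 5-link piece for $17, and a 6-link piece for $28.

28

Consider every possible first cut. v[k] is the best of p[i]+v[k−i] over all sellable i≤k.
v[1] = 3
v[2] = 8
v[3] = 11  (first piece 1, then v[2]=8)
v[4] = 16  (first piece 2, then v[2]=8)
v[5] = 19  (first piece 1, then v[4]=16)
v[6] = 28
Best is to sell the whole 6-link piece uncut for $28.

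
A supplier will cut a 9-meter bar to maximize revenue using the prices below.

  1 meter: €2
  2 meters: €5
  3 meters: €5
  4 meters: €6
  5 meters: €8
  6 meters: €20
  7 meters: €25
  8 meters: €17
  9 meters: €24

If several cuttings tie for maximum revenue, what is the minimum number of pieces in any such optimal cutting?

Let r[k] be the best obtainable value from length k. For each k, try every first piece i and keep the best of price[i] + r[k−i].
r[1] = 2
r[2] = 5
r[3] = 7  (first piece 1, then r[2]=5)
r[4] = 10  (first piece 2, then r[2]=5)
r[5] = 12  (first piece 1, then r[4]=10)
r[6] = 20
r[7] = 25
r[8] = 27  (first piece 1, then r[7]=25)
r[9] = 30  (first piece 2, then r[7]=25)
Maximum revenue is €30.
Now minimize piece count subject to staying optimal: for each k, pieces[k] = 1 + min over i with p[i]+r[k−i]=r[k] of pieces[k−i].
pieces[6] = 1
pieces[7] = 1
pieces[8] = 2
pieces[9] = 2

2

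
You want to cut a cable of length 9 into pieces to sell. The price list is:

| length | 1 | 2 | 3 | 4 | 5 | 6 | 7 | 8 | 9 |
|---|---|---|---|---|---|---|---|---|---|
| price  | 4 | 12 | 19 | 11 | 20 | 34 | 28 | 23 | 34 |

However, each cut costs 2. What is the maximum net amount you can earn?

53

Build v[k] bottom-up: v[k] = max over allowed piece i of (p[i] + v[k−i]) − 2 per cut.
v[1] = 4
v[2] = max(4+4-2, 12+0) = 12
v[3] = max(4+12-2, 12+4-2, 19+0) = 19
v[4] = max(4+19-2, 12+12-2, 19+4-2, 11+0) = 22
v[5] = max(4+22-2, 12+19-2, 19+12-2, 11+4-2, 20+0) = 29
v[6] = max(4+29-2, 12+22-2, 19+19-2, 11+12-2, 20+4-2, 34+0) = 36
v[7] = max(4+36-2, 12+29-2, 19+22-2, …, 34+4-2, 28+0) = 39
v[8] = max(4+39-2, 12+36-2, 19+29-2, …, 28+4-2, 23+0) = 46
v[9] = max(4+46-2, 12+39-2, 19+36-2, …, 23+4-2, 34+0) = 53
One optimal plan: pieces 3 + 3 + 3 (2 cuts) → 57 − 4 = 53.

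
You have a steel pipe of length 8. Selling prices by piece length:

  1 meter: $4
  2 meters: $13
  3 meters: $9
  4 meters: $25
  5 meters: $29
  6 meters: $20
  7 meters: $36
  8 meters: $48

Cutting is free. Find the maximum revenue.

Build v[k] bottom-up: v[k] = max over allowed piece i of (p[i] + v[k−i]).
v[1] = 4
v[2] = 13
v[3] = 17  (first piece 1, then v[2]=13)
v[4] = 26  (first piece 2, then v[2]=13)
v[5] = 30  (first piece 1, then v[4]=26)
v[6] = 39  (first piece 2, then v[4]=26)
v[7] = 43  (first piece 1, then v[6]=39)
v[8] = 52  (first piece 2, then v[6]=39)
One optimal cutting: 2 + 2 + 2 + 2 → $13 + $13 + $13 + $13 = $52.

52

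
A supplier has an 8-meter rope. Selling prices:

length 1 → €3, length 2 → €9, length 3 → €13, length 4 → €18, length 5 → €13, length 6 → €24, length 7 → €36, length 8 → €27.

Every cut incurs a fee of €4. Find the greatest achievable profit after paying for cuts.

35

Let r[k] be the best obtainable value from length k. For each k, try every first piece i and keep the best of price[i] + r[k−i] minus the 4 cut fee when i<k.
r[1] = 3
r[2] = 9
r[3] = 13
r[4] = 18
r[5] = 18  (first piece 2, then r[3]=13)
r[6] = 24
r[7] = 36
r[8] = 35  (first piece 1, then r[7]=36)
One optimal plan: pieces 7 + 1 (1 cut) → €39 − €4 = €35.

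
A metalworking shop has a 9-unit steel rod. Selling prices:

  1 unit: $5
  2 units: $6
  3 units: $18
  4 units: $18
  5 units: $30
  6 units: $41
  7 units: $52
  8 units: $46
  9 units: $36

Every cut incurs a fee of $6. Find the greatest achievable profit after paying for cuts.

53

Build v[k] bottom-up: v[k] = max over allowed piece i of (p[i] + v[k−i]) − 6 per cut.
v[1] = 5
v[2] = 6
v[3] = 18
v[4] = 18
v[5] = 30
v[6] = 41
v[7] = 52
v[8] = 51  (first piece 1, then v[7]=52)
v[9] = 53  (first piece 3, then v[6]=41)
One optimal plan: pieces 6 + 3 (1 cut) → $59 − $6 = $53.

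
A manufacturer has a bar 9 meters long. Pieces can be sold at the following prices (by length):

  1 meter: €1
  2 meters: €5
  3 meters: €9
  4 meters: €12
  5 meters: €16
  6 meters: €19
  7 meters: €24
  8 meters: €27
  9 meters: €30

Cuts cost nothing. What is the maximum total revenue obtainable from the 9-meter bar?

Let v[k] be the best obtainable value from length k. For each k, try every first piece i and keep the best of price[i] + v[k−i].
v[1] = 1
v[2] = 5
v[3] = 9
v[4] = 12
v[5] = 16
v[6] = 19
v[7] = 24
v[8] = 27
v[9] = 30
Best is to sell the whole 9-meter piece uncut for €30.

30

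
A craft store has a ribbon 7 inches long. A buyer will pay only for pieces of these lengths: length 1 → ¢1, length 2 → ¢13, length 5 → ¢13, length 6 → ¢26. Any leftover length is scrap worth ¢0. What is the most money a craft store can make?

40

Consider every possible first cut. r[k] is the best of p[i]+r[k−i] over all sellable i≤k.
r[1] = 1
r[2] = max(1+1, 13+0) = 13
r[3] = max(1+13, 13+1) = 14
r[4] = max(1+14, 13+13) = 26
r[5] = max(1+26, 13+14, 13+0) = 27
r[6] = max(1+27, 13+26, 13+1, 26+0) = 39
r[7] = max(1+39, 13+27, 13+13, 26+1) = 40
One optimal cutting: 2 + 2 + 2 + 1 → ¢40.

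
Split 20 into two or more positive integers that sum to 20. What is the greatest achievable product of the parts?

1458

Define f[k] = max over 1≤i<k of i · max(k−i, f[k−i]); the inner max lets the remainder stay uncut if that's better.
f[2] = 1*max(1,0) = 1*1 = 1
f[3] = max(1*2, 2*1) = 2
f[4] = max(1*3, 2*2, 3*1) = 4
f[5] = max(1*4, 2*3, 3*2, 4*1) = 6
f[6] = max(1*6, 2*4, 3*3, 4*2, 5*1) = 9
f[7] = max(1*9, 2*6, 3*4, 4*3, 5*2, 6*1) = 12
f[8] = max(1*12, 2*9, 3*6, …, 6*2, 7*1) = 18
f[9] = max(1*18, 2*12, 3*9, …, 7*2, 8*1) = 27
f[10] = max(1*27, 2*18, 3*12, …, 8*2, 9*1) = 36
f[11] = max(1*36, 2*27, 3*18, …, 9*2, 10*1) = 54
f[12] = max(1*54, 2*36, 3*27, …, 10*2, 11*1) = 81
f[13] = max(1*81, 2*54, 3*36, …, 11*2, 12*1) = 108
f[14] = max(1*108, 2*81, 3*54, …, 12*2, 13*1) = 162
f[15] = max(1*162, 2*108, 3*81, …, 13*2, 14*1) = 243
f[16] = max(1*243, 2*162, 3*108, …, 14*2, 15*1) = 324
f[17] = max(1*324, 2*243, 3*162, …, 15*2, 16*1) = 486
f[18] = max(1*486, 2*324, 3*243, …, 16*2, 17*1) = 729
f[19] = max(1*729, 2*486, 3*324, …, 17*2, 18*1) = 972
f[20] = max(1*972, 2*729, 3*486, …, 18*2, 19*1) = 1458
One optimal split: 3 + 3 + 3 + 3 + 3 + 3 + 2; product 3*3*3*3*3*3*2 = 1458.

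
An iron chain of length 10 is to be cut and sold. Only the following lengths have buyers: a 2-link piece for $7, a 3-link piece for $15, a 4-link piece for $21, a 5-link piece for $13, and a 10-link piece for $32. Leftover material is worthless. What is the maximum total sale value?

Consider every possible first cut. f[k] is the best of p[i]+f[k−i] over all sellable i≤k.
f[1] = 0
f[2] = 7
f[3] = 15
f[4] = 21
f[5] = 22  (first piece 2, then f[3]=15)
f[6] = 30  (first piece 3, then f[3]=15)
f[7] = 36  (first piece 3, then f[4]=21)
f[8] = 42  (first piece 4, then f[4]=21)
f[9] = 45  (first piece 3, then f[6]=30)
f[10] = 51  (first piece 3, then f[7]=36)
One optimal cutting: 4 + 3 + 3 → $51.

51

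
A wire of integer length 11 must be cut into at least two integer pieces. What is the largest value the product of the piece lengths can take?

Let m[k] be the best product for length k (with at least one cut). For each first piece i, the rest contributes max(k−i, m[k−i]).
m[2] = 1×max(1,0) = 1×1 = 1
m[3] = 1×max(2,1) = 1×2 = 2
m[4] = 2×max(2,1) = 2×2 = 4
m[5] = 2×max(3,2) = 2×3 = 6
m[6] = 3×max(3,2) = 3×3 = 9
m[7] = 2×max(5,6) = 2×6 = 12
m[8] = 2×max(6,9) = 2×9 = 18
m[9] = 3×max(6,9) = 3×9 = 27
m[10] = 2×max(8,18) = 2×18 = 36
m[11] = 2×max(9,27) = 2×27 = 54
One optimal split: 3 + 3 + 3 + 2; product 3×3×3×2 = 54.

54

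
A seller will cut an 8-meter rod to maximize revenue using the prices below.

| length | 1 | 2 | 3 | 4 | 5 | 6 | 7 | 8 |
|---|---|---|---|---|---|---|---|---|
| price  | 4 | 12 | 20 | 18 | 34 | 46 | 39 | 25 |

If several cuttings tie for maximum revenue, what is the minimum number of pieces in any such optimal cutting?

Consider every possible first cut. r[k] is the best of p[i]+r[k−i] over all sellable i≤k.
r[1] = 4
r[2] = 12
r[3] = 20
r[4] = 24  (first piece 1, then r[3]=20)
r[5] = 34
r[6] = 46
r[7] = 50  (first piece 1, then r[6]=46)
r[8] = 58  (first piece 2, then r[6]=46)
Maximum revenue is €58.
Now minimize piece count subject to staying optimal: for each k, pieces[k] = 1 + min over i with p[i]+r[k−i]=r[k] of pieces[k−i].
pieces[5] = 1
pieces[6] = 1
pieces[7] = 2
pieces[8] = 2

2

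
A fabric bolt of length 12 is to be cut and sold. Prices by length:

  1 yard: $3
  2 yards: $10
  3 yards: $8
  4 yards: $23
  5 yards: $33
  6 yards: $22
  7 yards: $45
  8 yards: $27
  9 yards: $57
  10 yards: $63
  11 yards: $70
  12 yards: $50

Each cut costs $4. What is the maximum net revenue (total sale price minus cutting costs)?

Consider every possible first cut. r[k] is the best of p[i]+r[k−i] over all sellable i≤k, charging 4 whenever i<k.
r[1] = 3
r[2] = 10
r[3] = 9  (first piece 1, then r[2]=10)
r[4] = 23
r[5] = 33
r[6] = 32  (first piece 1, then r[5]=33)
r[7] = 45
r[8] = 44  (first piece 1, then r[7]=45)
r[9] = 57
r[10] = 63
r[11] = 70
r[12] = 74  (first piece 5, then r[7]=45)
One optimal plan: pieces 7 + 5 (1 cut) → $78 − $4 = $74.

74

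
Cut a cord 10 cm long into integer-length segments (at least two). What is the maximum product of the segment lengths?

Define m[k] = max over 1≤i<k of i · max(k−i, m[k−i]); the inner max lets the remainder stay uncut if that's better.
m[2] = 1×max(1,0) = 1×1 = 1
m[3] = 1×max(2,1) = 1×2 = 2
m[4] = 2×max(2,1) = 2×2 = 4
m[5] = 2×max(3,2) = 2×3 = 6
m[6] = 3×max(3,2) = 3×3 = 9
m[7] = 2×max(5,6) = 2×6 = 12
m[8] = 2×max(6,9) = 2×9 = 18
m[9] = 3×max(6,9) = 3×9 = 27
m[10] = 2×max(8,18) = 2×18 = 36
One optimal split: 3 + 3 + 2 + 2; product 3×3×2×2 = 36.

36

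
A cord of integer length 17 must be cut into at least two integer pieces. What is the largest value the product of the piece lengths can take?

Fill P[k] for k=2..17: at each k try every first piece i and multiply by the better of (k−i) uncut or P[k−i].
P[2] = 1*max(1,0) = 1*1 = 1
P[3] = 1*max(2,1) = 1*2 = 2
P[4] = 2*max(2,1) = 2*2 = 4
P[5] = 2*max(3,2) = 2*3 = 6
P[6] = 3*max(3,2) = 3*3 = 9
P[7] = 2*max(5,6) = 2*6 = 12
P[8] = 2*max(6,9) = 2*9 = 18
P[9] = 3*max(6,9) = 3*9 = 27
P[10] = 2*max(8,18) = 2*18 = 36
P[11] = 2*max(9,27) = 2*27 = 54
P[12] = 3*max(9,27) = 3*27 = 81
P[13] = 2*max(11,54) = 2*54 = 108
P[14] = 2*max(12,81) = 2*81 = 162
P[15] = 3*max(12,81) = 3*81 = 243
P[16] = 2*max(14,162) = 2*162 = 324
P[17] = 2*max(15,243) = 2*243 = 486
One optimal split: 3 + 3 + 3 + 3 + 3 + 2; product 3*3*3*3*3*2 = 486.

486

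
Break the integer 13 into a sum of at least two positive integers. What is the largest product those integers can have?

Fill prod[k] for k=2..13: at each k try every first piece i and multiply by the better of (k−i) uncut or prod[k−i].
Small cases: prod[2]=1, prod[3]=2, prod[4]=4, prod[5]=6, prod[6]=9, prod[7]=12, prod[8]=18.
prod[9] = max(1×18, 2×12, 3×9, …, 7×2, 8×1) = 27
prod[10] = max(1×27, 2×18, 3×12, …, 8×2, 9×1) = 36
prod[11] = max(1×36, 2×27, 3×18, …, 9×2, 10×1) = 54
prod[12] = max(1×54, 2×36, 3×27, …, 10×2, 11×1) = 81
prod[13] = max(1×81, 2×54, 3×36, …, 11×2, 12×1) = 108
One optimal split: 3 + 3 + 3 + 2 + 2; product 3×3×3×2×2 = 108.

108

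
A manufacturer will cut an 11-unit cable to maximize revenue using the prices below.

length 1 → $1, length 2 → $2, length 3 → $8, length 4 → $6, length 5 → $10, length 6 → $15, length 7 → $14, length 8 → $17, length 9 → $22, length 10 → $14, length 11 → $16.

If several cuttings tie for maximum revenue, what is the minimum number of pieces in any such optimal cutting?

Consider every possible first cut. r[k] is the best of p[i]+r[k−i] over all sellable i≤k.
r[1] = 1
r[2] = 2  (first piece 1, then r[1]=1)
r[3] = 8
r[4] = 9  (first piece 1, then r[3]=8)
r[5] = 10  (first piece 1, then r[4]=9)
r[6] = 16  (first piece 3, then r[3]=8)
r[7] = 17  (first piece 1, then r[6]=16)
r[8] = 18  (first piece 1, then r[7]=17)
r[9] = 24  (first piece 3, then r[6]=16)
r[10] = 25  (first piece 1, then r[9]=24)
r[11] = 26  (first piece 1, then r[10]=25)
Maximum revenue is $26.
Now minimize piece count subject to staying optimal: for each k, pieces[k] = 1 + min over i with p[i]+r[k−i]=r[k] of pieces[k−i].
pieces[8] = 2
pieces[9] = 3
pieces[10] = 4
pieces[11] = 3

3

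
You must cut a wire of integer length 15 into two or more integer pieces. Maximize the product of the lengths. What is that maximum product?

Let P[k] be the best product for length k (with at least one cut). For each first piece i, the rest contributes max(k−i, P[k−i]).
P[2] = 1·max(1,0) = 1·1 = 1
P[3] = 1·max(2,1) = 1·2 = 2
P[4] = 2·max(2,1) = 2·2 = 4
P[5] = 2·max(3,2) = 2·3 = 6
P[6] = 3·max(3,2) = 3·3 = 9
P[7] = 2·max(5,6) = 2·6 = 12
P[8] = 2·max(6,9) = 2·9 = 18
P[9] = 3·max(6,9) = 3·9 = 27
P[10] = 2·max(8,18) = 2·18 = 36
P[11] = 2·max(9,27) = 2·27 = 54
P[12] = 3·max(9,27) = 3·27 = 81
P[13] = 2·max(11,54) = 2·54 = 108
P[14] = 2·max(12,81) = 2·81 = 162
P[15] = 3·max(12,81) = 3·81 = 243
One optimal split: 3 + 3 + 3 + 3 + 3; product 3·3·3·3·3 = 243.

243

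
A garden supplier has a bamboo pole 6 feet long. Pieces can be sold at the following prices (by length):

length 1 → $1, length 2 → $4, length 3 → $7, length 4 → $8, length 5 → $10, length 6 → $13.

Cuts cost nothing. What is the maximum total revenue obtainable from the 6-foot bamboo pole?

14

Consider every possible first cut. best[k] is the best of p[i]+best[k−i] over all sellable i≤k.
best[1] = 1
best[2] = 4
best[3] = 7
best[4] = 8  (first piece 1, then best[3]=7)
best[5] = 11  (first piece 2, then best[3]=7)
best[6] = 14  (first piece 3, then best[3]=7)
One optimal cutting: 3 + 3 → $7 + $7 = $14.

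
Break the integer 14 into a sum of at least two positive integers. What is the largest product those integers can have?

Fill m[k] for k=2..14: at each k try every first piece i and multiply by the better of (k−i) uncut or m[k−i].
m[2] = 1×max(1,0) = 1×1 = 1
m[3] = max(1×2, 2×1) = 2
m[4] = max(1×3, 2×2, 3×1) = 4
m[5] = max(1×4, 2×3, 3×2, 4×1) = 6
m[6] = max(1×6, 2×4, 3×3, 4×2, 5×1) = 9
m[7] = max(1×9, 2×6, 3×4, 4×3, 5×2, 6×1) = 12
m[8] = max(1×12, 2×9, 3×6, …, 6×2, 7×1) = 18
m[9] = max(1×18, 2×12, 3×9, …, 7×2, 8×1) = 27
m[10] = max(1×27, 2×18, 3×12, …, 8×2, 9×1) = 36
m[11] = max(1×36, 2×27, 3×18, …, 9×2, 10×1) = 54
m[12] = max(1×54, 2×36, 3×27, …, 10×2, 11×1) = 81
m[13] = max(1×81, 2×54, 3×36, …, 11×2, 12×1) = 108
m[14] = max(1×108, 2×81, 3×54, …, 12×2, 13×1) = 162
One optimal split: 3 + 3 + 3 + 3 + 2; product 3×3×3×3×2 = 162.

162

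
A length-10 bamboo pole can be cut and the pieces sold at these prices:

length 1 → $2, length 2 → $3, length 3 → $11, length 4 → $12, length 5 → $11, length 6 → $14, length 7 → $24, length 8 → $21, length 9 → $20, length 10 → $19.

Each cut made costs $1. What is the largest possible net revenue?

Build net[k] bottom-up: net[k] = max over allowed piece i of (p[i] + net[k−i]) − 1 per cut.
net[1] = 2
net[2] = 3  (first piece 1, then net[1]=2)
net[3] = 11
net[4] = 12  (first piece 1, then net[3]=11)
net[5] = 13  (first piece 1, then net[4]=12)
net[6] = 21  (first piece 3, then net[3]=11)
net[7] = 24
net[8] = 25  (first piece 1, then net[7]=24)
net[9] = 31  (first piece 3, then net[6]=21)
net[10] = 34  (first piece 3, then net[7]=24)
One optimal plan: pieces 7 + 3 (1 cut) → $35 − $1 = $34.

34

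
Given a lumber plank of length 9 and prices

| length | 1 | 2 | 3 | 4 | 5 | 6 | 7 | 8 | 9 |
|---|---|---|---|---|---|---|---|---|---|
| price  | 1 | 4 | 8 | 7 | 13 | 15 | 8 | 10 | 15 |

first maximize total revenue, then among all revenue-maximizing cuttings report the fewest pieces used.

3

Consider every possible first cut. r[k] is the best of p[i]+r[k−i] over all sellable i≤k.
r[1] = 1
r[2] = 4
r[3] = 8
r[4] = 9  (first piece 1, then r[3]=8)
r[5] = 13
r[6] = 16  (first piece 3, then r[3]=8)
r[7] = 17  (first piece 1, then r[6]=16)
r[8] = 21  (first piece 3, then r[5]=13)
r[9] = 24  (first piece 3, then r[6]=16)
Maximum revenue is $24.
Now minimize piece count subject to staying optimal: for each k, pieces[k] = 1 + min over i with p[i]+r[k−i]=r[k] of pieces[k−i].
pieces[6] = 2
pieces[7] = 2
pieces[8] = 2
pieces[9] = 3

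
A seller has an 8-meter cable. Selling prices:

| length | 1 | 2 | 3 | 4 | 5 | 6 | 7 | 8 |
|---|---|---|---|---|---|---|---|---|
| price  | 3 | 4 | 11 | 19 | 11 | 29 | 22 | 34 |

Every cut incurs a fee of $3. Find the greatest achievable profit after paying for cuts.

35

Let v[k] be the best obtainable value from length k. For each k, try every first piece i and keep the best of price[i] + v[k−i] minus the 3 cut fee when i<k.
v[1] = 3
v[2] = 4
v[3] = 11
v[4] = 19
v[5] = 19  (first piece 1, then v[4]=19)
v[6] = 29
v[7] = 29  (first piece 1, then v[6]=29)
v[8] = 35  (first piece 4, then v[4]=19)
One optimal plan: pieces 4 + 4 (1 cut) → $38 − $3 = $35.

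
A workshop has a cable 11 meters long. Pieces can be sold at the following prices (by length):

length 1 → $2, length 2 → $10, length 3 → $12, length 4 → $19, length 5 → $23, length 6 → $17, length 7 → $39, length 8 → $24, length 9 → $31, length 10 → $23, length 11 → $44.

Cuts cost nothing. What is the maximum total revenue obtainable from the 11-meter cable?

59

Consider every possible first cut. r[k] is the best of p[i]+r[k−i] over all sellable i≤k.
r[1] = 2
r[2] = max(2+2, 10+0) = 10
r[3] = max(2+10, 10+2, 12+0) = 12
r[4] = max(2+12, 10+10, 12+2, 19+0) = 20
r[5] = max(2+20, 10+12, 12+10, 19+2, 23+0) = 23
r[6] = max(2+23, 10+20, 12+12, 19+10, 23+2, 17+0) = 30
r[7] = max(2+30, 10+23, 12+20, …, 17+2, 39+0) = 39
r[8] = max(2+39, 10+30, 12+23, …, 39+2, 24+0) = 41
r[9] = max(2+41, 10+39, 12+30, …, 24+2, 31+0) = 49
r[10] = max(2+49, 10+41, 12+39, …, 31+2, 23+0) = 51
r[11] = max(2+51, 10+49, 12+41, …, 23+2, 44+0) = 59
One optimal cutting: 7 + 2 + 2 → $39 + $10 + $10 = $59.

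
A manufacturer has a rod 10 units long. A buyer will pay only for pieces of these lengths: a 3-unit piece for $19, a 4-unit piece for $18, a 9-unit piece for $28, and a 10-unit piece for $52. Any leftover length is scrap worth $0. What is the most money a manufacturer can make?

57

Let best[k] be the best obtainable value from length k. For each k, try every first piece i and keep the best of price[i] + best[k−i].
best[1] = 0
best[2] = 0
best[3] = 19
best[4] = max(19+0, 18+0) = 19
best[5] = max(19+0, 18+0) = 19
best[6] = max(19+19, 18+0) = 38
best[7] = max(19+19, 18+19) = 38
best[8] = max(19+19, 18+19) = 38
best[9] = max(19+38, 18+19, 28+0) = 57
best[10] = max(19+38, 18+38, 28+0, 52+0) = 57
One optimal cutting: pieces 3 + 3 + 3 with 1 unit of scrap → $57.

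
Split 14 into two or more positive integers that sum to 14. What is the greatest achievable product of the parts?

162

Let f[k] be the best product for length k (with at least one cut). For each first piece i, the rest contributes max(k−i, f[k−i]).
f[2] = 1·max(1,0) = 1·1 = 1
f[3] = 1·max(2,1) = 1·2 = 2
f[4] = 2·max(2,1) = 2·2 = 4
f[5] = 2·max(3,2) = 2·3 = 6
f[6] = 3·max(3,2) = 3·3 = 9
f[7] = 2·max(5,6) = 2·6 = 12
f[8] = 2·max(6,9) = 2·9 = 18
f[9] = 3·max(6,9) = 3·9 = 27
f[10] = 2·max(8,18) = 2·18 = 36
f[11] = 2·max(9,27) = 2·27 = 54
f[12] = 3·max(9,27) = 3·27 = 81
f[13] = 2·max(11,54) = 2·54 = 108
f[14] = 2·max(12,81) = 2·81 = 162
One optimal split: 3 + 3 + 3 + 3 + 2; product 3·3·3·3·2 = 162.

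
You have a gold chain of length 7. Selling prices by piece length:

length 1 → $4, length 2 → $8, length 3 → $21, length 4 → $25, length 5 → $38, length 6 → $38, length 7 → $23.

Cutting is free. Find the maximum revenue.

46

Build v[k] bottom-up: v[k] = max over allowed piece i of (p[i] + v[k−i]).
v[1] = 4
v[2] = max(4+4, 8+0) = 8
v[3] = max(4+8, 8+4, 21+0) = 21
v[4] = max(4+21, 8+8, 21+4, 25+0) = 25
v[5] = max(4+25, 8+21, 21+8, 25+4, 38+0) = 38
v[6] = max(4+38, 8+25, 21+21, 25+8, 38+4, 38+0) = 42
v[7] = max(4+42, 8+38, 21+25, …, 38+4, 23+0) = 46
One optimal cutting: 5 + 1 + 1 → $38 + $4 + $4 = $46.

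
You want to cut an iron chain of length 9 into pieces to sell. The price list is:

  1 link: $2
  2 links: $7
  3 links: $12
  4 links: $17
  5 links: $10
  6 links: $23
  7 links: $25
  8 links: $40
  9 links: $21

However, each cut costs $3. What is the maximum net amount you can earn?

39

Consider every possible first cut. v[k] is the best of p[i]+v[k−i] over all sellable i≤k, charging 3 whenever i<k.
v[1] = 2
v[2] = max(2+2-3, 7+0) = 7
v[3] = max(2+7-3, 7+2-3, 12+0) = 12
v[4] = max(2+12-3, 7+7-3, 12+2-3, 17+0) = 17
v[5] = max(2+17-3, 7+12-3, 12+7-3, 17+2-3, 10+0) = 16
v[6] = max(2+16-3, 7+17-3, 12+12-3, 17+7-3, 10+2-3, 23+0) = 23
v[7] = max(2+23-3, 7+16-3, 12+17-3, …, 23+2-3, 25+0) = 26
v[8] = max(2+26-3, 7+23-3, 12+16-3, …, 25+2-3, 40+0) = 40
v[9] = max(2+40-3, 7+26-3, 12+23-3, …, 40+2-3, 21+0) = 39
One optimal plan: pieces 8 + 1 (1 cut) → $42 − $3 = $39.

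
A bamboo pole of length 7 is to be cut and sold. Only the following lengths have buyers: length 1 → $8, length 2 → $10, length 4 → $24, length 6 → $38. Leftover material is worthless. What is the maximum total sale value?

Let r[k] be the best obtainable value from length k. For each k, try every first piece i and keep the best of price[i] + r[k−i].
r[1] = 8
r[2] = 16  (first piece 1, then r[1]=8)
r[3] = 24  (first piece 1, then r[2]=16)
r[4] = 32  (first piece 1, then r[3]=24)
r[5] = 40  (first piece 1, then r[4]=32)
r[6] = 48  (first piece 1, then r[5]=40)
r[7] = 56  (first piece 1, then r[6]=48)
One optimal cutting: 1 + 1 + 1 + 1 + 1 + 1 + 1 → $56.

56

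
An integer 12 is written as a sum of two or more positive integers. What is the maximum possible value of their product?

Define prod[k] = max over 1≤i<k of i · max(k−i, prod[k−i]); the inner max lets the remainder stay uncut if that's better.
prod[2] = 1×max(1,0) = 1×1 = 1
prod[3] = max(1×2, 2×1) = 2
prod[4] = max(1×3, 2×2, 3×1) = 4
prod[5] = max(1×4, 2×3, 3×2, 4×1) = 6
prod[6] = max(1×6, 2×4, 3×3, 4×2, 5×1) = 9
prod[7] = max(1×9, 2×6, 3×4, 4×3, 5×2, 6×1) = 12
prod[8] = max(1×12, 2×9, 3×6, …, 6×2, 7×1) = 18
prod[9] = max(1×18, 2×12, 3×9, …, 7×2, 8×1) = 27
prod[10] = max(1×27, 2×18, 3×12, …, 8×2, 9×1) = 36
prod[11] = max(1×36, 2×27, 3×18, …, 9×2, 10×1) = 54
prod[12] = max(1×54, 2×36, 3×27, …, 10×2, 11×1) = 81
One optimal split: 3 + 3 + 3 + 3; product 3×3×3×3 = 81.

81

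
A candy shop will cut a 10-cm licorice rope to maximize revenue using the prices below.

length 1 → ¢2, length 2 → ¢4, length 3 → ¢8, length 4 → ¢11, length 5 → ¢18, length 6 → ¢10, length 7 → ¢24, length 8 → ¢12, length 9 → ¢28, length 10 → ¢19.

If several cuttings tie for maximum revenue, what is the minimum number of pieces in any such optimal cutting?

Consider every possible first cut. r[k] is the best of p[i]+r[k−i] over all sellable i≤k.
r[1] = 2
r[2] = 4  (first piece 1, then r[1]=2)
r[3] = 8
r[4] = 11
r[5] = 18
r[6] = 20  (first piece 1, then r[5]=18)
r[7] = 24
r[8] = 26  (first piece 1, then r[7]=24)
r[9] = 29  (first piece 4, then r[5]=18)
r[10] = 36  (first piece 5, then r[5]=18)
Maximum revenue is ¢36.
Now minimize piece count subject to staying optimal: for each k, pieces[k] = 1 + min over i with p[i]+r[k−i]=r[k] of pieces[k−i].
pieces[7] = 1
pieces[8] = 2
pieces[9] = 2
pieces[10] = 2

2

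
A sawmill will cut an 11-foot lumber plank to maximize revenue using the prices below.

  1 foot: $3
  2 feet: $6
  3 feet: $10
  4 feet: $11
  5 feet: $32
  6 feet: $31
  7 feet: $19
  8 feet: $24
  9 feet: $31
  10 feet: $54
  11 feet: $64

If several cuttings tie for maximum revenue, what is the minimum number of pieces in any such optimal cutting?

3

Build r[k] bottom-up: r[k] = max over allowed piece i of (p[i] + r[k−i]).
r[1] = 3
r[2] = max(3+3, 6+0) = 6
r[3] = max(3+6, 6+3, 10+0) = 10
r[4] = max(3+10, 6+6, 10+3, 11+0) = 13
r[5] = max(3+13, 6+10, 10+6, 11+3, 32+0) = 32
r[6] = max(3+32, 6+13, 10+10, 11+6, 32+3, 31+0) = 35
r[7] = max(3+35, 6+32, 10+13, …, 31+3, 19+0) = 38
r[8] = max(3+38, 6+35, 10+32, …, 19+3, 24+0) = 42
r[9] = max(3+42, 6+38, 10+35, …, 24+3, 31+0) = 45
r[10] = max(3+45, 6+42, 10+38, …, 31+3, 54+0) = 64
r[11] = max(3+64, 6+45, 10+42, …, 54+3, 64+0) = 67
Maximum revenue is $67.
Now minimize piece count subject to staying optimal: for each k, pieces[k] = 1 + min over i with p[i]+r[k−i]=r[k] of pieces[k−i].
pieces[8] = 2
pieces[9] = 3
pieces[10] = 2
pieces[11] = 3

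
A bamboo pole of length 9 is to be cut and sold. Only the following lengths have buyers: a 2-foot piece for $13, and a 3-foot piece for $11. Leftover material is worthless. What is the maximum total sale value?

Build best[k] bottom-up: best[k] = max over allowed piece i of (p[i] + best[k−i]).
best[1] = 0
best[2] = 13
best[3] = max(13+0, 11+0) = 13
best[4] = max(13+13, 11+0) = 26
best[5] = max(13+13, 11+13) = 26
best[6] = max(13+26, 11+13) = 39
best[7] = max(13+26, 11+26) = 39
best[8] = max(13+39, 11+26) = 52
best[9] = max(13+39, 11+39) = 52
One optimal cutting: pieces 2 + 2 + 2 + 2 with 1 foot of scrap → $52.

52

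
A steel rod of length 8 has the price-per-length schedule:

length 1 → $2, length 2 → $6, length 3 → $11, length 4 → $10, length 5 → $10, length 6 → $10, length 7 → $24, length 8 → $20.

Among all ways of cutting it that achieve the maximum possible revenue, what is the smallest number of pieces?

Consider every possible first cut. r[k] is the best of p[i]+r[k−i] over all sellable i≤k.
r[1] = 2
r[2] = max(2+2, 6+0) = 6
r[3] = max(2+6, 6+2, 11+0) = 11
r[4] = max(2+11, 6+6, 11+2, 10+0) = 13
r[5] = max(2+13, 6+11, 11+6, 10+2, 10+0) = 17
r[6] = max(2+17, 6+13, 11+11, 10+6, 10+2, 10+0) = 22
r[7] = max(2+22, 6+17, 11+13, …, 10+2, 24+0) = 24
r[8] = max(2+24, 6+22, 11+17, …, 24+2, 20+0) = 28
Maximum revenue is $28.
Now minimize piece count subject to staying optimal: for each k, pieces[k] = 1 + min over i with p[i]+r[k−i]=r[k] of pieces[k−i].
pieces[5] = 2
pieces[6] = 2
pieces[7] = 1
pieces[8] = 3

3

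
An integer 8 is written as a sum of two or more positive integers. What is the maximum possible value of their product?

Fill prod[k] for k=2..8: at each k try every first piece i and multiply by the better of (k−i) uncut or prod[k−i].
prod[2] = 1×max(1,0) = 1×1 = 1
prod[3] = 1×max(2,1) = 1×2 = 2
prod[4] = 2×max(2,1) = 2×2 = 4
prod[5] = 2×max(3,2) = 2×3 = 6
prod[6] = 3×max(3,2) = 3×3 = 9
prod[7] = 2×max(5,6) = 2×6 = 12
prod[8] = 2×max(6,9) = 2×9 = 18
One optimal split: 3 + 3 + 2; product 3×3×2 = 18.

18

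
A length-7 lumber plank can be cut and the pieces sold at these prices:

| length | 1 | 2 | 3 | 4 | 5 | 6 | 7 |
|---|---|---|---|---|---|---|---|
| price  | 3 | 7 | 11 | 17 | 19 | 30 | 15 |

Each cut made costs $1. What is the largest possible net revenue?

32

Consider every possible first cut. r[k] is the best of p[i]+r[k−i] over all sellable i≤k, charging 1 whenever i<k.
r[1] = 3
r[2] = max(3+3-1, 7+0) = 7
r[3] = max(3+7-1, 7+3-1, 11+0) = 11
r[4] = max(3+11-1, 7+7-1, 11+3-1, 17+0) = 17
r[5] = max(3+17-1, 7+11-1, 11+7-1, 17+3-1, 19+0) = 19
r[6] = max(3+19-1, 7+17-1, 11+11-1, 17+7-1, 19+3-1, 30+0) = 30
r[7] = max(3+30-1, 7+19-1, 11+17-1, …, 30+3-1, 15+0) = 32
One optimal plan: pieces 6 + 1 (1 cut) → $33 − $1 = $32.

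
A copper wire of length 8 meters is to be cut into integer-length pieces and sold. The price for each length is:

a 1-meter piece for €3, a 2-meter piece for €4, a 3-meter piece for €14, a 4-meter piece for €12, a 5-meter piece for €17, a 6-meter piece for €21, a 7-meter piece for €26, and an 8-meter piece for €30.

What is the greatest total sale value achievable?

Let r[k] be the best obtainable value from length k. For each k, try every first piece i and keep the best of price[i] + r[k−i].
r[1] = 3
r[2] = max(3+3, 4+0) = 6
r[3] = max(3+6, 4+3, 14+0) = 14
r[4] = max(3+14, 4+6, 14+3, 12+0) = 17
r[5] = max(3+17, 4+14, 14+6, 12+3, 17+0) = 20
r[6] = max(3+20, 4+17, 14+14, 12+6, 17+3, 21+0) = 28
r[7] = max(3+28, 4+20, 14+17, …, 21+3, 26+0) = 31
r[8] = max(3+31, 4+28, 14+20, …, 26+3, 30+0) = 34
One optimal cutting: 3 + 3 + 1 + 1 → €14 + €14 + €3 + €3 = €34.

34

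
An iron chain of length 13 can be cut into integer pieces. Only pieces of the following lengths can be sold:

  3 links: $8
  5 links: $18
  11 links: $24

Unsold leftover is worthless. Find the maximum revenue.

Let r[k] be the best obtainable value from length k. For each k, try every first piece i and keep the best of price[i] + r[k−i].
r[1] = 0
r[2] = 0
r[3] = 8
r[4] = 8
r[5] = 18
r[6] = 18
r[7] = 18
r[8] = 26  (first piece 3, then r[5]=18)
r[9] = 26
r[10] = 36  (first piece 5, then r[5]=18)
r[11] = 36
r[12] = 36
r[13] = 44  (first piece 3, then r[10]=36)
One optimal cutting: 5 + 5 + 3 → $44.

44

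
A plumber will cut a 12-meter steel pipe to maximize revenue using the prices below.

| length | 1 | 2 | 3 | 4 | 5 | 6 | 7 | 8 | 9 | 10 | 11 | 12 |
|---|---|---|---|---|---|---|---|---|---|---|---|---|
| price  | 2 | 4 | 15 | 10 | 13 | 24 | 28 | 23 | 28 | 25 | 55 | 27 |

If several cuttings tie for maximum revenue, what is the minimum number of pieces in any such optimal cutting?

4

Let r[k] be the best obtainable value from length k. For each k, try every first piece i and keep the best of price[i] + r[k−i].
r[1] = 2
r[2] = max(2+2, 4+0) = 4
r[3] = max(2+4, 4+2, 15+0) = 15
r[4] = max(2+15, 4+4, 15+2, 10+0) = 17
r[5] = max(2+17, 4+15, 15+4, 10+2, 13+0) = 19
r[6] = max(2+19, 4+17, 15+15, 10+4, 13+2, 24+0) = 30
r[7] = max(2+30, 4+19, 15+17, …, 24+2, 28+0) = 32
r[8] = max(2+32, 4+30, 15+19, …, 28+2, 23+0) = 34
r[9] = max(2+34, 4+32, 15+30, …, 23+2, 28+0) = 45
r[10] = max(2+45, 4+34, 15+32, …, 28+2, 25+0) = 47
r[11] = max(2+47, 4+45, 15+34, …, 25+2, 55+0) = 55
r[12] = max(2+55, 4+47, 15+45, …, 55+2, 27+0) = 60
Maximum revenue is $60.
Now minimize piece count subject to staying optimal: for each k, pieces[k] = 1 + min over i with p[i]+r[k−i]=r[k] of pieces[k−i].
pieces[9] = 3
pieces[10] = 4
pieces[11] = 1
pieces[12] = 4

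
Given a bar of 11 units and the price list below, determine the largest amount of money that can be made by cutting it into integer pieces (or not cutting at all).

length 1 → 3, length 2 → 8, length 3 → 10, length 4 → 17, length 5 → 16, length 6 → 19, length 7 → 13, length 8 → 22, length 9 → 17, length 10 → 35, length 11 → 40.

45

Consider every possible first cut. R[k] is the best of p[i]+R[k−i] over all sellable i≤k.
R[1] = 3
R[2] = 8
R[3] = 11  (first piece 1, then R[2]=8)
R[4] = 17
R[5] = 20  (first piece 1, then R[4]=17)
R[6] = 25  (first piece 2, then R[4]=17)
R[7] = 28  (first piece 1, then R[6]=25)
R[8] = 34  (first piece 4, then R[4]=17)
R[9] = 37  (first piece 1, then R[8]=34)
R[10] = 42  (first piece 2, then R[8]=34)
R[11] = 45  (first piece 1, then R[10]=42)
One optimal cutting: 4 + 4 + 2 + 1 → 17 + 17 + 8 + 3 = 45.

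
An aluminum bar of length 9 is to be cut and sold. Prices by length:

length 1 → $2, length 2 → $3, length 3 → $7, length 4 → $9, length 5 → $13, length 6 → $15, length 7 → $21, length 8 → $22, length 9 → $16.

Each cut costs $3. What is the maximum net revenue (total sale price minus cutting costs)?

21

Build r[k] bottom-up: r[k] = max over allowed piece i of (p[i] + r[k−i]) − 3 per cut.
r[1] = 2
r[2] = max(2+2-3, 3+0) = 3
r[3] = max(2+3-3, 3+2-3, 7+0) = 7
r[4] = max(2+7-3, 3+3-3, 7+2-3, 9+0) = 9
r[5] = max(2+9-3, 3+7-3, 7+3-3, 9+2-3, 13+0) = 13
r[6] = max(2+13-3, 3+9-3, 7+7-3, 9+3-3, 13+2-3, 15+0) = 15
r[7] = max(2+15-3, 3+13-3, 7+9-3, …, 15+2-3, 21+0) = 21
r[8] = max(2+21-3, 3+15-3, 7+13-3, …, 21+2-3, 22+0) = 22
r[9] = max(2+22-3, 3+21-3, 7+15-3, …, 22+2-3, 16+0) = 21
One optimal plan: pieces 8 + 1 (1 cut) → $24 − $3 = $21.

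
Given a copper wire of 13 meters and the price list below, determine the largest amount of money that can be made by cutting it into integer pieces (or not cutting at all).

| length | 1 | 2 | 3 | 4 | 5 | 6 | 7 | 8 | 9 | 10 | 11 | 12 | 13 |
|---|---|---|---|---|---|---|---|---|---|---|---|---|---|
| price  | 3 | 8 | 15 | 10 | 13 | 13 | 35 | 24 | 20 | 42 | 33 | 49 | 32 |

Let v[k] be the best obtainable value from length k. For each k, try every first piece i and keep the best of price[i] + v[k−i].
v[1] = 3
v[2] = 8
v[3] = 15
v[4] = 18  (first piece 1, then v[3]=15)
v[5] = 23  (first piece 2, then v[3]=15)
v[6] = 30  (first piece 3, then v[3]=15)
v[7] = 35
v[8] = 38  (first piece 1, then v[7]=35)
v[9] = 45  (first piece 3, then v[6]=30)
v[10] = 50  (first piece 3, then v[7]=35)
v[11] = 53  (first piece 1, then v[10]=50)
v[12] = 60  (first piece 3, then v[9]=45)
v[13] = 65  (first piece 3, then v[10]=50)
One optimal cutting: 7 + 3 + 3 → €35 + €15 + €15 = €65.

65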